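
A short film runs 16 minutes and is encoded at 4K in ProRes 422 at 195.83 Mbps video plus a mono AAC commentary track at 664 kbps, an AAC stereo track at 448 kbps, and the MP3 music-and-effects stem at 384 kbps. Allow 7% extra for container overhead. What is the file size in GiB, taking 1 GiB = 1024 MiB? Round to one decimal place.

23.6 GiB

16 min = 960 s
Audio total: 664 + 448 + 384 = 1496 kbps = 1.496 Mbps.
Total bitrate: 195.83 + 1.496 = 197.326 Mbps.
Stream data: 197.326 Mbps × 960 s = 189433.0 Mb.
With 7% container overhead: ×1.07.
202,693 Mb = 25,336,658,400 bytes ÷ 1,073,741,824 = 23.60 GiB.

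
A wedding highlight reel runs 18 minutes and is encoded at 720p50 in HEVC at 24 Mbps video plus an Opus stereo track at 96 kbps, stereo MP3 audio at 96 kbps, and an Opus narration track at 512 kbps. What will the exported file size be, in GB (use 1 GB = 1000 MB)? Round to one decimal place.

3.3 GB

18 min = 1080 s
Audio total: 96 + 96 + 512 = 704 kbps = 0.704 Mbps.
Total bitrate: 24 + 0.704 = 24.704 Mbps.
Stream data: 24.704 Mbps × 1080 s = 26680.3 Mb.
26,680 Mb ÷ 8 = 3,335 MB → 3.335 GB.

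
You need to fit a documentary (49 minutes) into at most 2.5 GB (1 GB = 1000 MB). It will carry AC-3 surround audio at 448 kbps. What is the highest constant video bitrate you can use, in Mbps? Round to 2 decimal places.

6.35 Mbps

Budget: 2.5 GB = 20000.0 Mb.
49 min = 2940 s
Total bitrate budget: 20000.0 Mb / 2940 s = 6.803 Mbps.
Audio: 448 kbps = 0.448 Mbps.
Video: 6.803 − 0.448 = 6.355 Mbps.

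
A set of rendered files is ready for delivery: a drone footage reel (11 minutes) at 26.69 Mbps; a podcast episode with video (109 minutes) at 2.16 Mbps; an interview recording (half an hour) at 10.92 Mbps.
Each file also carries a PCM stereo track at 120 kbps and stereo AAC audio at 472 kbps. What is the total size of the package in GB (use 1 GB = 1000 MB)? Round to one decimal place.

Audio total: 120 + 472 = 592 kbps = 0.592 Mbps.
drone footage reel: 27.282 Mbps × 660 s = 18006.1 Mb
podcast episode with video: 2.752 Mbps × 6540 s = 17998.1 Mb
interview recording: 11.512 Mbps × 1800 s = 20721.6 Mb
Total: 56725.8 Mb = 7090.7 MB.
= 7.091 GB.

7.1 GB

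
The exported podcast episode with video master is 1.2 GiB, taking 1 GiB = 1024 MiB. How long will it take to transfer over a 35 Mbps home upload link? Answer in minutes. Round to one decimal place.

File: 1.2 GiB = 10307.9 Mb.
At 35 Mbps: 10307.9 / 35 = 294.5 s ≈ 4.91 minutes.

4.9 minutes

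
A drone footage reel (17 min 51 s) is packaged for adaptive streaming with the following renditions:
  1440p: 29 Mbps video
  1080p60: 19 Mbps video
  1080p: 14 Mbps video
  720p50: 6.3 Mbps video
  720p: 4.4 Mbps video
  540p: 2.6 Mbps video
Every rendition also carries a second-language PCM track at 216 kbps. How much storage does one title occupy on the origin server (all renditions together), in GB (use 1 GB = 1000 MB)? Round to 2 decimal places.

10.25 GB

17 min 51 s = 1071 s
Audio: 216 kbps = 0.216 Mbps.
Sum of rendition bitrates: (29+0.216) + (19+0.216) + (14+0.216) + (6.3+0.216) + (4.4+0.216) + (2.6+0.216) = 76.596 Mbps.
× 1071 s = 82,034 Mb = 10,254 MB = 10.25 GB.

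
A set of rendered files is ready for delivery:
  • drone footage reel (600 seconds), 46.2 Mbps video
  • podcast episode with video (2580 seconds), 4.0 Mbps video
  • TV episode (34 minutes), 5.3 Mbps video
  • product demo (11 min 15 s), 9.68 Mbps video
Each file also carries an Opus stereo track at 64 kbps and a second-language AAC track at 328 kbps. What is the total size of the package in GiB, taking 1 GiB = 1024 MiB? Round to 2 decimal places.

6.72 GiB

Audio total: 64 + 328 = 392 kbps = 0.392 Mbps.
drone footage reel: 46.592 Mbps × 600 s = 27955.2 Mb
podcast episode with video: 4.392 Mbps × 2580 s = 11331.4 Mb
TV episode: 5.692 Mbps × 2040 s = 11611.7 Mb
product demo: 10.072 Mbps × 675 s = 6798.6 Mb
Total: 57696.8 Mb = 7212.1 MB.
= 6.717 GiB.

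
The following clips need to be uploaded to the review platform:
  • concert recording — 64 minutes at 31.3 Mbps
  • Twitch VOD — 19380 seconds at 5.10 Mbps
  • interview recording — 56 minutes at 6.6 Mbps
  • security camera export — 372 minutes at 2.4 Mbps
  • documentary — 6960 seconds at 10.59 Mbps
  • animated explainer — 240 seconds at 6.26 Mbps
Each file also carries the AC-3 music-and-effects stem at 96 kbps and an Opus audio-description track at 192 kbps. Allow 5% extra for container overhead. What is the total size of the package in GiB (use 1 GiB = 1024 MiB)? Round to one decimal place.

Audio total: 96 + 192 = 288 kbps = 0.288 Mbps.
concert recording: 31.588 Mbps × 3840 s × 1.05 = 127362.8 Mb
Twitch VOD: 5.388 Mbps × 19380 s × 1.05 = 109640.4 Mb
interview recording: 6.888 Mbps × 3360 s × 1.05 = 24300.9 Mb
security camera export: 2.688 Mbps × 22320 s × 1.05 = 62996.0 Mb
documentary: 10.878 Mbps × 6960 s × 1.05 = 79496.4 Mb
animated explainer: 6.548 Mbps × 240 s × 1.05 = 1650.1 Mb
Total: 405446.6 Mb = 50680.8 MB.
= 47.20 GiB.

47.2 GiB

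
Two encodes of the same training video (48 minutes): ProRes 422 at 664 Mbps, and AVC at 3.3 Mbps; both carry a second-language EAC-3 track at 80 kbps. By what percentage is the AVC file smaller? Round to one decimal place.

48 min = 2880 s
Audio: 80 kbps = 0.080 Mbps.
ProRes 422: 664.080 Mbps × 2880 s = 1912550.4 Mb = 239.069 GB.
AVC: 3.380 Mbps × 2880 s = 9734.4 Mb = 1.217 GB.
Reduction: (1 − 1.217/239.069) × 100 = 99.49%.

99.5%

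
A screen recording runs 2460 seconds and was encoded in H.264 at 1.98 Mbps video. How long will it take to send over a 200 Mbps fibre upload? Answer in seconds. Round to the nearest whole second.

24 seconds

File: 1.980 Mbps × 2460 s = 4870.8 Mb.
At 200 Mbps: 4870.8 / 200 = 24.4 s ≈ 24.4 seconds.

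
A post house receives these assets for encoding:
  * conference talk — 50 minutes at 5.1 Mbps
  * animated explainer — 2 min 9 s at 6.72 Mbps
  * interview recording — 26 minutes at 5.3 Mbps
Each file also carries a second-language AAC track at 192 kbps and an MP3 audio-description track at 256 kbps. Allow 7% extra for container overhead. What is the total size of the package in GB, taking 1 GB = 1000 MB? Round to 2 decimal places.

3.55 GB

Audio total: 192 + 256 = 448 kbps = 0.448 Mbps.
conference talk: 5.548 Mbps × 3000 s × 1.07 = 17809.1 Mb
animated explainer: 7.168 Mbps × 129 s × 1.07 = 989.4 Mb
interview recording: 5.748 Mbps × 1560 s × 1.07 = 9594.6 Mb
Total: 28393.0 Mb = 3549.1 MB.
= 3.549 GB.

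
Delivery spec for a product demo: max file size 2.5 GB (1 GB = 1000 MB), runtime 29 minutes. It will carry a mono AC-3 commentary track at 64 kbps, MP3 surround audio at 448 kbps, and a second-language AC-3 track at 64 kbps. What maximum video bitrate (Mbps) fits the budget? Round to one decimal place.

10.9 Mbps

Budget: 2.5 GB = 20000.0 Mb.
29 min = 1740 s
Total bitrate budget: 20000.0 Mb / 1740 s = 11.494 Mbps.
Audio total: 64 + 448 + 64 = 576 kbps = 0.576 Mbps.
Video: 11.494 − 0.576 = 10.918 Mbps.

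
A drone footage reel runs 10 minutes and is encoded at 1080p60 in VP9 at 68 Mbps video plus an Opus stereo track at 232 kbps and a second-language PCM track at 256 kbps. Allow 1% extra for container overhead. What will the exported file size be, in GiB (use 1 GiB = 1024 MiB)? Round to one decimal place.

10 min = 600 s
Audio total: 232 + 256 = 488 kbps = 0.488 Mbps.
Total bitrate: 68 + 0.488 = 68.488 Mbps.
Stream data: 68.488 Mbps × 600 s = 41092.8 Mb.
With 1% container overhead: ×1.01.
41,504 Mb = 5,187,966,000 bytes ÷ 1,073,741,824 = 4.832 GiB.

4.8 GiB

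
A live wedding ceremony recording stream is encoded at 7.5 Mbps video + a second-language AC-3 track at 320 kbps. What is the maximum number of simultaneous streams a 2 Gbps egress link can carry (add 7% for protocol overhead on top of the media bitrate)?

Audio: 320 kbps = 0.320 Mbps.
Per-viewer media rate: 7.820 Mbps.
On the wire with 7% overhead: 8.367 Mbps.
2 Gbps = 2,000 Mbps; 2,000 / 8.367 = 239.02 → 239 viewers.

239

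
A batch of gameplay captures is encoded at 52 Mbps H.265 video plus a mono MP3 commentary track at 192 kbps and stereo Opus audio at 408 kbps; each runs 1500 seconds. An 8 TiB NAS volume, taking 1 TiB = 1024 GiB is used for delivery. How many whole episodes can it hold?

891

Audio total: 192 + 408 = 600 kbps = 0.600 Mbps.
Total bitrate: 52.600 Mbps.
Per item: 52.600 Mbps × 1500 s = 78,900 Mb = 9,862 MB.
Capacity: 8 TiB = 70,368,744 Mb; 891.87 items → 891 complete.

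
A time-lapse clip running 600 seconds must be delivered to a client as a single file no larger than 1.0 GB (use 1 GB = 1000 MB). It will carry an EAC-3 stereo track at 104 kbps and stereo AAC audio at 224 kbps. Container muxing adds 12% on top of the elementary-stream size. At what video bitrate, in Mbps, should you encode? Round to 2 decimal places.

11.58 Mbps

Budget: 1.0 GB = 8000.0 Mb.
Stream payload after overhead: 8000.0 / 1.12 = 7142.9 Mb.
Total bitrate budget: 7142.9 Mb / 600 s = 11.905 Mbps.
Audio total: 104 + 224 = 328 kbps = 0.328 Mbps.
Video: 11.905 − 0.328 = 11.577 Mbps.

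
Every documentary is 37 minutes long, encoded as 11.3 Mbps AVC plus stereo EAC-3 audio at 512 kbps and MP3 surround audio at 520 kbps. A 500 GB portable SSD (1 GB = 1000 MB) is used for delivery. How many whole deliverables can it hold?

37 min = 2220 s
Audio total: 512 + 520 = 1032 kbps = 1.032 Mbps.
Total bitrate: 12.332 Mbps.
Per item: 12.332 Mbps × 2220 s = 27,377 Mb = 3,422 MB.
Capacity: 500 GB = 4,000,000 Mb; 146.11 items → 146 complete.

146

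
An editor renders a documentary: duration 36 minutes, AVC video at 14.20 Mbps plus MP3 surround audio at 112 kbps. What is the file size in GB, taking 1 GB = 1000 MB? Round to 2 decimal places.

36 min = 2160 s
Audio: 112 kbps = 0.112 Mbps.
Total bitrate: 14.20 + 0.112 = 14.312 Mbps.
Stream data: 14.312 Mbps × 2160 s = 30913.9 Mb.
30,914 Mb ÷ 8 = 3,864 MB → 3.864 GB.

3.86 GB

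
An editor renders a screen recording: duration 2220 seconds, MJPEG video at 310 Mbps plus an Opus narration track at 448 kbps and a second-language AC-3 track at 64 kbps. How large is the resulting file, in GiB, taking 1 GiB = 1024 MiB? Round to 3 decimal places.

Audio total: 448 + 64 = 512 kbps = 0.512 Mbps.
Total bitrate: 310 + 0.512 = 310.512 Mbps.
Stream data: 310.512 Mbps × 2220 s = 689336.6 Mb.
689,337 Mb = 86,167,080,000 bytes ÷ 1,073,741,824 = 80.25 GiB.

80.249 GiB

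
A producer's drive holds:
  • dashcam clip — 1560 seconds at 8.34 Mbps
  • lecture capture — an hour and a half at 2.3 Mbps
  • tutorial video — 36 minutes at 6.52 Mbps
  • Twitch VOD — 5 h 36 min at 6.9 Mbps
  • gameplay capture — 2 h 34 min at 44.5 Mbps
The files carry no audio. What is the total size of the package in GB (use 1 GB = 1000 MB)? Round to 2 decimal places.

73.72 GB

dashcam clip: 8.340 Mbps × 1560 s = 13010.4 Mb
lecture capture: 2.300 Mbps × 5400 s = 12420.0 Mb
tutorial video: 6.520 Mbps × 2160 s = 14083.2 Mb
Twitch VOD: 6.900 Mbps × 20160 s = 139104.0 Mb
gameplay capture: 44.500 Mbps × 9240 s = 411180.0 Mb
Total: 589797.6 Mb = 73724.7 MB.
= 73.72 GB.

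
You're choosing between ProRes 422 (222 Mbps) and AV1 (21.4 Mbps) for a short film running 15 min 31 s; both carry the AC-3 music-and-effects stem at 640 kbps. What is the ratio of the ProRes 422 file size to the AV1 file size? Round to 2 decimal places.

10.10

15 min 31 s = 931 s
Audio: 640 kbps = 0.640 Mbps.
ProRes 422: 222.640 Mbps × 931 s = 207277.8 Mb = 24.130 GiB.
AV1: 22.040 Mbps × 931 s = 20519.2 Mb = 2.389 GiB.
Ratio: 24.130 / 2.389 = 10.102.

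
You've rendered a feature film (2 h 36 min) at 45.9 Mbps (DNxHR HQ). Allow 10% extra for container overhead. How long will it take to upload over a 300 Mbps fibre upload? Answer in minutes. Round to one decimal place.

26.3 minutes

2 h 36 min = 156 min = 9360 s
File: 45.900 Mbps × 9360 s = 429624.0 Mb.
With 10% container overhead: ×1.10. → 472586.4 Mb.
At 300 Mbps: 472586.4 / 300 = 1575.3 s ≈ 26.3 minutes.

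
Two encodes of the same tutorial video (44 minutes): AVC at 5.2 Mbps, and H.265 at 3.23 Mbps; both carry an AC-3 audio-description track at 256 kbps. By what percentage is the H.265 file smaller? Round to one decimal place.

44 min = 2640 s
Audio: 256 kbps = 0.256 Mbps.
AVC: 5.456 Mbps × 2640 s = 14403.8 Mb = 1.800 GB.
H.265: 3.486 Mbps × 2640 s = 9203.0 Mb = 1.150 GB.
Reduction: (1 − 1.150/1.800) × 100 = 36.11%.

36.1%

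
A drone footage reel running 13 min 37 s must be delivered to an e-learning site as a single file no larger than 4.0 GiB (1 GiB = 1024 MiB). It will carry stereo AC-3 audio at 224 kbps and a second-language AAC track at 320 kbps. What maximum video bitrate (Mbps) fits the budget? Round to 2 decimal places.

Budget: 4.0 GiB = 34359.7 Mb.
13 min 37 s = 817 s
Total bitrate budget: 34359.7 Mb / 817 s = 42.056 Mbps.
Audio total: 224 + 320 = 544 kbps = 0.544 Mbps.
Video: 42.056 − 0.544 = 41.512 Mbps.

41.51 Mbps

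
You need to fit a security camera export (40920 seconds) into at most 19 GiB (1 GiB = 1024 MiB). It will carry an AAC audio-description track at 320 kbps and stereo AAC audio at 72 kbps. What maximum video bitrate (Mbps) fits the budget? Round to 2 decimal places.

3.60 Mbps

Budget: 19 GiB = 163208.8 Mb.
Total bitrate budget: 163208.8 Mb / 40920 s = 3.988 Mbps.
Audio total: 320 + 72 = 392 kbps = 0.392 Mbps.
Video: 3.988 − 0.392 = 3.596 Mbps.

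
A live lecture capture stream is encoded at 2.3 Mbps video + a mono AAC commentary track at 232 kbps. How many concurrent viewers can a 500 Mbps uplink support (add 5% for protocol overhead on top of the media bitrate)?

188

Audio: 232 kbps = 0.232 Mbps.
Per-viewer media rate: 2.532 Mbps.
On the wire with 5% overhead: 2.659 Mbps.
500 Mbps = 500.0 Mbps; 500.0 / 2.659 = 188.07 → 188 viewers.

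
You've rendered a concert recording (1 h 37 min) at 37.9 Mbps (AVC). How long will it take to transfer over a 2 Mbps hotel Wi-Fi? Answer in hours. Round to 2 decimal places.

30.64 hours

1 h 37 min = 97 min = 5820 s
File: 37.900 Mbps × 5820 s = 220578.0 Mb.
At 2 Mbps: 220578.0 / 2 = 110289.0 s ≈ 30.6 hours.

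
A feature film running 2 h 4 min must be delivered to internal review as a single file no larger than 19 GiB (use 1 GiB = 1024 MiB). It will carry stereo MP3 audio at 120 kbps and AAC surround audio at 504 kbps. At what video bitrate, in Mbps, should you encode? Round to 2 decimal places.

21.31 Mbps

Budget: 19 GiB = 163208.8 Mb.
2 h 4 min = 124 min = 7440 s
Total bitrate budget: 163208.8 Mb / 7440 s = 21.937 Mbps.
Audio total: 120 + 504 = 624 kbps = 0.624 Mbps.
Video: 21.937 − 0.624 = 21.313 Mbps.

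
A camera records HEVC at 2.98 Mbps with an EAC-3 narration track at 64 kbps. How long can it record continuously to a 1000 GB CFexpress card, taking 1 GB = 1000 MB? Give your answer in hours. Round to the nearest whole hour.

Audio: 64 kbps = 0.064 Mbps.
Total bitrate: 2.98 + 0.064 = 3.044 Mbps.
Capacity: 1000 GB = 8,000,000 Mb.
Recording time: 8,000,000 / 3.044 = 2,628,121 s ≈ 730 hours.

730 hours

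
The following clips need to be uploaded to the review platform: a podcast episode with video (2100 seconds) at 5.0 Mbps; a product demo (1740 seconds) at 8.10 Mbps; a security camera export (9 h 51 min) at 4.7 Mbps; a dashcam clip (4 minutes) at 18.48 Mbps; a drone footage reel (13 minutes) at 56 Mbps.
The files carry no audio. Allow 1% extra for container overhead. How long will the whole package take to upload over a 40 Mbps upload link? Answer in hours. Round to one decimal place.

podcast episode with video: 5.000 Mbps × 2100 s × 1.01 = 10605.0 Mb
product demo: 8.100 Mbps × 1740 s × 1.01 = 14234.9 Mb
security camera export: 4.700 Mbps × 35460 s × 1.01 = 168328.6 Mb
dashcam clip: 18.480 Mbps × 240 s × 1.01 = 4479.6 Mb
drone footage reel: 56.000 Mbps × 780 s × 1.01 = 44116.8 Mb
Total: 241764.9 Mb = 30220.6 MB.
At 40 Mbps: 241764.9 / 40 = 6044 s ≈ 1.68 hours.

1.7 hours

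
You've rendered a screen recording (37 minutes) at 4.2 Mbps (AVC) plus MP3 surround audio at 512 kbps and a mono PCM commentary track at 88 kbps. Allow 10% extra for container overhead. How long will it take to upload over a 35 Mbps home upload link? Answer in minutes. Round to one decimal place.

5.6 minutes

37 min = 2220 s
Audio total: 512 + 88 = 600 kbps = 0.600 Mbps.
Total bitrate: 4.800 Mbps.
File: 4.800 Mbps × 2220 s = 10656.0 Mb.
With 10% container overhead: ×1.10. → 11721.6 Mb.
At 35 Mbps: 11721.6 / 35 = 334.9 s ≈ 5.58 minutes.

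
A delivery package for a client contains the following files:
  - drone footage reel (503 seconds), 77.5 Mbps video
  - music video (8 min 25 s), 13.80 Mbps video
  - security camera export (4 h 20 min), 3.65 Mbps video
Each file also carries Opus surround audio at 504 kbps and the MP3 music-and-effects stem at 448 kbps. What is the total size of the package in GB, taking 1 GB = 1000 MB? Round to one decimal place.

14.8 GB

Audio total: 504 + 448 = 952 kbps = 0.952 Mbps.
drone footage reel: 78.452 Mbps × 503 s = 39461.4 Mb
music video: 14.752 Mbps × 505 s = 7449.8 Mb
security camera export: 4.602 Mbps × 15600 s = 71791.2 Mb
Total: 118702.3 Mb = 14837.8 MB.
= 14.84 GB.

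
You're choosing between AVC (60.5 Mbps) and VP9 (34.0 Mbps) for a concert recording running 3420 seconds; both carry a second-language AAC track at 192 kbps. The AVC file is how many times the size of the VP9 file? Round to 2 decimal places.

Audio: 192 kbps = 0.192 Mbps.
AVC: 60.692 Mbps × 3420 s = 207566.6 Mb = 25.946 GB.
VP9: 34.192 Mbps × 3420 s = 116936.6 Mb = 14.617 GB.
Ratio: 25.946 / 14.617 = 1.775.

1.78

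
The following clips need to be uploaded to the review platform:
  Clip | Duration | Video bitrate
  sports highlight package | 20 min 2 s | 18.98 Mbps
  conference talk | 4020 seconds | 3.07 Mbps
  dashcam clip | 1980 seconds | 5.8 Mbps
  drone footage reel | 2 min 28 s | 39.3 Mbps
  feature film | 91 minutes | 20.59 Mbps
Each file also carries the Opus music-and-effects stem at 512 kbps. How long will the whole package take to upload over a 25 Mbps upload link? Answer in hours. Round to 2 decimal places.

Audio: 512 kbps = 0.512 Mbps.
sports highlight package: 19.492 Mbps × 1202 s = 23429.4 Mb
conference talk: 3.582 Mbps × 4020 s = 14399.6 Mb
dashcam clip: 6.312 Mbps × 1980 s = 12497.8 Mb
drone footage reel: 39.812 Mbps × 148 s = 5892.2 Mb
feature film: 21.102 Mbps × 5460 s = 115216.9 Mb
Total: 171435.9 Mb = 21429.5 MB.
At 25 Mbps: 171435.9 / 25 = 6857 s ≈ 1.9 hours.

1.90 hours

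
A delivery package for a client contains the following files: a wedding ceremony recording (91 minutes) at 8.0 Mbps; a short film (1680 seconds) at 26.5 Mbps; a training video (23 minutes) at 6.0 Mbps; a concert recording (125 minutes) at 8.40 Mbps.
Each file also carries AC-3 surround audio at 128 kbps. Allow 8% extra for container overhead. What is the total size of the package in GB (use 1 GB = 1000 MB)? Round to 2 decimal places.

21.81 GB

Audio: 128 kbps = 0.128 Mbps.
wedding ceremony recording: 8.128 Mbps × 5460 s × 1.08 = 47929.2 Mb
short film: 26.628 Mbps × 1680 s × 1.08 = 48313.8 Mb
training video: 6.128 Mbps × 1380 s × 1.08 = 9133.2 Mb
concert recording: 8.528 Mbps × 7500 s × 1.08 = 69076.8 Mb
Total: 174453.0 Mb = 21806.6 MB.
= 21.81 GB.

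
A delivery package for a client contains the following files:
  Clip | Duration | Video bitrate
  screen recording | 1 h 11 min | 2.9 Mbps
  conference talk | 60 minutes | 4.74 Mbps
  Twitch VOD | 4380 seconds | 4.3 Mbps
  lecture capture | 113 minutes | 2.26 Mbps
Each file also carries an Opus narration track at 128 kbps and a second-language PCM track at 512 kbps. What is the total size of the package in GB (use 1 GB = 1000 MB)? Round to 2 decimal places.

Audio total: 128 + 512 = 640 kbps = 0.640 Mbps.
screen recording: 3.540 Mbps × 4260 s = 15080.4 Mb
conference talk: 5.380 Mbps × 3600 s = 19368.0 Mb
Twitch VOD: 4.940 Mbps × 4380 s = 21637.2 Mb
lecture capture: 2.900 Mbps × 6780 s = 19662.0 Mb
Total: 75747.6 Mb = 9468.5 MB.
= 9.468 GB.

9.47 GB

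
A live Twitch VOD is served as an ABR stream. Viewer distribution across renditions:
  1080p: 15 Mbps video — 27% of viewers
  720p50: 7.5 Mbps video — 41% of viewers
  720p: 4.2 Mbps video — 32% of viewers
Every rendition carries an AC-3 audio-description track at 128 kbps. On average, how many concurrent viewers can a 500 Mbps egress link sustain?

Audio: 128 kbps = 0.128 Mbps.
Average per-viewer bitrate: 0.27×15.128 + 0.41×7.628 + 0.32×4.328 = 8.597 Mbps.
500 Mbps = 500.0 Mbps; 500.0 / 8.597 = 58.16 → 58.

58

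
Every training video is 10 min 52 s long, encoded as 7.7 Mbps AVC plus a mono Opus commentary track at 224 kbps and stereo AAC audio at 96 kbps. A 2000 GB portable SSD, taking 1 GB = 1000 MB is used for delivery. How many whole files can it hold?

10 min 52 s = 652 s
Audio total: 224 + 96 = 320 kbps = 0.320 Mbps.
Total bitrate: 8.020 Mbps.
Per item: 8.020 Mbps × 652 s = 5,229 Mb = 653.6 MB.
Capacity: 2000 GB = 16,000,000 Mb; 3059.84 items → 3059 complete.

3059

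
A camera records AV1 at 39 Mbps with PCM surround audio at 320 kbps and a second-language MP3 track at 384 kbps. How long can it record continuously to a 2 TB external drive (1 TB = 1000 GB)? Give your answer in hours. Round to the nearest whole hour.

Audio total: 320 + 384 = 704 kbps = 0.704 Mbps.
Total bitrate: 39 + 0.704 = 39.704 Mbps.
Capacity: 2 TB = 16,000,000 Mb.
Recording time: 16,000,000 / 39.704 = 402,982 s ≈ 112 hours.

112 hours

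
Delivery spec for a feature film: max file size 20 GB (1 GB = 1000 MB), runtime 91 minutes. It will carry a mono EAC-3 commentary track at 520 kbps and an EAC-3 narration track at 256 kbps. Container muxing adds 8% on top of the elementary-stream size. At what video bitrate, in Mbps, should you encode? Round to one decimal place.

Budget: 20 GB = 160000.0 Mb.
Stream payload after overhead: 160000.0 / 1.08 = 148148.1 Mb.
91 min = 5460 s
Total bitrate budget: 148148.1 Mb / 5460 s = 27.133 Mbps.
Audio total: 520 + 256 = 776 kbps = 0.776 Mbps.
Video: 27.133 − 0.776 = 26.357 Mbps.

26.4 Mbps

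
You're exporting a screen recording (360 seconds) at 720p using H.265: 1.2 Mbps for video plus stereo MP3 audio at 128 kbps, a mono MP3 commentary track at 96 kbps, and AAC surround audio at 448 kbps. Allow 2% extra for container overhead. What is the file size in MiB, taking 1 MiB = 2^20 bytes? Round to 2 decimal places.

Audio total: 128 + 96 + 448 = 672 kbps = 0.672 Mbps.
Total bitrate: 1.2 + 0.672 = 1.872 Mbps.
Stream data: 1.872 Mbps × 360 s = 673.9 Mb.
With 2% container overhead: ×1.02.
687.4 Mb = 85,924,800 bytes ÷ 1,048,576 = 81.94 MiB.

81.94 MiB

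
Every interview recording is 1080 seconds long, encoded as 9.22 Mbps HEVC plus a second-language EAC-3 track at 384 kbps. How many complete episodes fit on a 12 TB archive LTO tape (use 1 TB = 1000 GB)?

Audio: 384 kbps = 0.384 Mbps.
Total bitrate: 9.604 Mbps.
Per item: 9.604 Mbps × 1080 s = 10,372 Mb = 1,297 MB.
Capacity: 12 TB = 96,000,000 Mb; 9255.40 items → 9255 complete.

9255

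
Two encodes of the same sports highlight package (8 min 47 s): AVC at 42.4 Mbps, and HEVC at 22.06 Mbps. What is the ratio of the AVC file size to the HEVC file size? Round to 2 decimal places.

8 min 47 s = 527 s
AVC: 42.400 Mbps × 527 s = 22344.8 Mb = 2.793 GB.
HEVC: 22.060 Mbps × 527 s = 11625.6 Mb = 1.453 GB.
Ratio: 2.793 / 1.453 = 1.922.

1.92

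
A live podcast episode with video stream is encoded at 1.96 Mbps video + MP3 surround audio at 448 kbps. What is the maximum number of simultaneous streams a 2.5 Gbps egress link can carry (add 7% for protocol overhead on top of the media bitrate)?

Audio: 448 kbps = 0.448 Mbps.
Per-viewer media rate: 2.408 Mbps.
On the wire with 7% overhead: 2.577 Mbps.
2.5 Gbps = 2,500 Mbps; 2,500 / 2.577 = 970.29 → 970 viewers.

970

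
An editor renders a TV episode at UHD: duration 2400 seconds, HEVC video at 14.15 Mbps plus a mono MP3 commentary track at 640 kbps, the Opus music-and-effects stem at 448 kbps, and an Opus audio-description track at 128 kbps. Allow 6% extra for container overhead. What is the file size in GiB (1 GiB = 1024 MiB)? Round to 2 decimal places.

Audio total: 640 + 448 + 128 = 1216 kbps = 1.216 Mbps.
Total bitrate: 14.15 + 1.216 = 15.366 Mbps.
Stream data: 15.366 Mbps × 2400 s = 36878.4 Mb.
With 6% container overhead: ×1.06.
39,091 Mb = 4,886,388,000 bytes ÷ 1,073,741,824 = 4.551 GiB.

4.55 GiB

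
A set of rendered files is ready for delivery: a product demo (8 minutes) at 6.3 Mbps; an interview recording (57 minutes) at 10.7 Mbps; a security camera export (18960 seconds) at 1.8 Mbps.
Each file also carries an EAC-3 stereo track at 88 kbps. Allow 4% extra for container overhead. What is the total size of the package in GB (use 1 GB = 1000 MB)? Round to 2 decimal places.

Audio: 88 kbps = 0.088 Mbps.
product demo: 6.388 Mbps × 480 s × 1.04 = 3188.9 Mb
interview recording: 10.788 Mbps × 3420 s × 1.04 = 38370.8 Mb
security camera export: 1.888 Mbps × 18960 s × 1.04 = 37228.3 Mb
Total: 78788.0 Mb = 9848.5 MB.
= 9.848 GB.

9.85 GB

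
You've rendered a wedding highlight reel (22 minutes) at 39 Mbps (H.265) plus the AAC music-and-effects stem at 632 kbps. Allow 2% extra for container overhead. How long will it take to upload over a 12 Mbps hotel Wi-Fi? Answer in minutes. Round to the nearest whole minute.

22 min = 1320 s
Audio: 632 kbps = 0.632 Mbps.
Total bitrate: 39.632 Mbps.
File: 39.632 Mbps × 1320 s = 52314.2 Mb.
With 2% container overhead: ×1.02. → 53360.5 Mb.
At 12 Mbps: 53360.5 / 12 = 4446.7 s ≈ 74.1 minutes.

74 minutes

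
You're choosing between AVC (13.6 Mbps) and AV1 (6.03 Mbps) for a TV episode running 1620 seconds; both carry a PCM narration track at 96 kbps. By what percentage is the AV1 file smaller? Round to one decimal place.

55.3%

Audio: 96 kbps = 0.096 Mbps.
AVC: 13.696 Mbps × 1620 s = 22187.5 Mb = 2.583 GiB.
AV1: 6.126 Mbps × 1620 s = 9924.1 Mb = 1.155 GiB.
Reduction: (1 − 1.155/2.583) × 100 = 55.27%.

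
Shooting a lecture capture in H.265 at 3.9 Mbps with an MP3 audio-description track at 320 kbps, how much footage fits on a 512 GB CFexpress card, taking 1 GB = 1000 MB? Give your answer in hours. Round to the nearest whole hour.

270 hours

Audio: 320 kbps = 0.320 Mbps.
Total bitrate: 3.9 + 0.320 = 4.220 Mbps.
Capacity: 512 GB = 4,096,000 Mb.
Recording time: 4,096,000 / 4.220 = 970,616 s ≈ 270 hours.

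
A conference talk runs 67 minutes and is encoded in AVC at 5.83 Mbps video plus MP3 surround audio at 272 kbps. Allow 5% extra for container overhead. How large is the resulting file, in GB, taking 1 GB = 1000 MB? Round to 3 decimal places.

67 min = 4020 s
Audio: 272 kbps = 0.272 Mbps.
Total bitrate: 5.83 + 0.272 = 6.102 Mbps.
Stream data: 6.102 Mbps × 4020 s = 24530.0 Mb.
With 5% container overhead: ×1.05.
25,757 Mb ÷ 8 = 3,220 MB → 3.220 GB.

3.220 GB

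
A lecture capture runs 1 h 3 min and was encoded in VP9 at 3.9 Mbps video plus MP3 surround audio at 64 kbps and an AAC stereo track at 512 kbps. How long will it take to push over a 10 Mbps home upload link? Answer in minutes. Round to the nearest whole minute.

1 h 3 min = 63 min = 3780 s
Audio total: 64 + 512 = 576 kbps = 0.576 Mbps.
Total bitrate: 4.476 Mbps.
File: 4.476 Mbps × 3780 s = 16919.3 Mb.
At 10 Mbps: 16919.3 / 10 = 1691.9 s ≈ 28.2 minutes.

28 minutes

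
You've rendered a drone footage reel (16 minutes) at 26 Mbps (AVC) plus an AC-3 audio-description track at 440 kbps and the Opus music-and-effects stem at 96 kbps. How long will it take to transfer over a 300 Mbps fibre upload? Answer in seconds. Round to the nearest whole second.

16 min = 960 s
Audio total: 440 + 96 = 536 kbps = 0.536 Mbps.
Total bitrate: 26.536 Mbps.
File: 26.536 Mbps × 960 s = 25474.6 Mb.
At 300 Mbps: 25474.6 / 300 = 84.9 s ≈ 84.9 seconds.

85 seconds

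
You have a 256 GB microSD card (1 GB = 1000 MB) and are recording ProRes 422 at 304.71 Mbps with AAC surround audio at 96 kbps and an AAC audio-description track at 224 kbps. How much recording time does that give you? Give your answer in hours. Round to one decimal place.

1.9 hours

Audio total: 96 + 224 = 320 kbps = 0.320 Mbps.
Total bitrate: 304.71 + 0.320 = 305.030 Mbps.
Capacity: 256 GB = 2,048,000 Mb.
Recording time: 2,048,000 / 305.030 = 6,714 s ≈ 1.87 hours.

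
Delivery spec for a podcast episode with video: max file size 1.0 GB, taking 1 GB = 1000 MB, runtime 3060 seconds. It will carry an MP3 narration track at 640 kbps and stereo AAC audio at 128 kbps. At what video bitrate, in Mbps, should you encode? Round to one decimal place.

1.8 Mbps

Budget: 1.0 GB = 8000.0 Mb.
Total bitrate budget: 8000.0 Mb / 3060 s = 2.614 Mbps.
Audio total: 640 + 128 = 768 kbps = 0.768 Mbps.
Video: 2.614 − 0.768 = 1.846 Mbps.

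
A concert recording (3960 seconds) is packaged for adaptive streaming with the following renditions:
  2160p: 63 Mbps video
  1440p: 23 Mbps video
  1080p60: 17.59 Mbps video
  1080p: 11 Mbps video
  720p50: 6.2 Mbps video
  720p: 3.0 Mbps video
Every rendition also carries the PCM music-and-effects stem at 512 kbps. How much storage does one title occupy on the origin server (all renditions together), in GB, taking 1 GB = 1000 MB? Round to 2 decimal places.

Audio: 512 kbps = 0.512 Mbps.
Sum of rendition bitrates: (63+0.512) + (23+0.512) + (17.59+0.512) + (11+0.512) + (6.2+0.512) + (3.0+0.512) = 126.862 Mbps.
× 3960 s = 502,374 Mb = 62,797 MB = 62.80 GB.

62.80 GB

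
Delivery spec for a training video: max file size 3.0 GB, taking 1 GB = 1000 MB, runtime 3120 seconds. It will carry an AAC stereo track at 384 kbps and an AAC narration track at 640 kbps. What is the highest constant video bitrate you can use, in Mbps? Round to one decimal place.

Budget: 3.0 GB = 24000.0 Mb.
Total bitrate budget: 24000.0 Mb / 3120 s = 7.692 Mbps.
Audio total: 384 + 640 = 1024 kbps = 1.024 Mbps.
Video: 7.692 − 1.024 = 6.668 Mbps.

6.7 Mbps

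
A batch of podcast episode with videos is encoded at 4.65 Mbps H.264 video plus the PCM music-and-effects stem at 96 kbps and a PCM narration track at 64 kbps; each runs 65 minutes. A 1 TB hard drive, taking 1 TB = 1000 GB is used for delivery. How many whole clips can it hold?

65 min = 3900 s
Audio total: 96 + 64 = 160 kbps = 0.160 Mbps.
Total bitrate: 4.810 Mbps.
Per item: 4.810 Mbps × 3900 s = 18,759 Mb = 2,345 MB.
Capacity: 1 TB = 8,000,000 Mb; 426.46 items → 426 complete.

426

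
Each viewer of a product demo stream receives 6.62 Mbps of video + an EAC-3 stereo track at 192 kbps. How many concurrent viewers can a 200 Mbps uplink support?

Audio: 192 kbps = 0.192 Mbps.
Per-viewer media rate: 6.812 Mbps.
200 Mbps = 200.0 Mbps; 200.0 / 6.812 = 29.36 → 29 viewers.

29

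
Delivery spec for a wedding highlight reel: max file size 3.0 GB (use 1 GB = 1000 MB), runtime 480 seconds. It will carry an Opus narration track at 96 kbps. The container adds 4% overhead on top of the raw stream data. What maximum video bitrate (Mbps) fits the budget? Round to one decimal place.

48.0 Mbps

Budget: 3.0 GB = 24000.0 Mb.
Stream payload after overhead: 24000.0 / 1.04 = 23076.9 Mb.
Total bitrate budget: 23076.9 Mb / 480 s = 48.077 Mbps.
Audio: 96 kbps = 0.096 Mbps.
Video: 48.077 − 0.096 = 47.981 Mbps.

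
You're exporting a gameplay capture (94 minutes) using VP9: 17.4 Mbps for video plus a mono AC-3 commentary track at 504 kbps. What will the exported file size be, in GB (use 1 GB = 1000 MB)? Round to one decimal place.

94 min = 5640 s
Audio: 504 kbps = 0.504 Mbps.
Total bitrate: 17.4 + 0.504 = 17.904 Mbps.
Stream data: 17.904 Mbps × 5640 s = 100978.6 Mb.
100,979 Mb ÷ 8 = 12,622 MB → 12.62 GB.

12.6 GB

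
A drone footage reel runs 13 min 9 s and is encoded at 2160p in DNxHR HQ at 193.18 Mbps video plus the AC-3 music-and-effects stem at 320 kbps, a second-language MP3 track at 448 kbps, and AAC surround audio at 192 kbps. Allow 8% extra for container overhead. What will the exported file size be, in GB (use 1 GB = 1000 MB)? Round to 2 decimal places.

13 min 9 s = 789 s
Audio total: 320 + 448 + 192 = 960 kbps = 0.960 Mbps.
Total bitrate: 193.18 + 0.960 = 194.140 Mbps.
Stream data: 194.140 Mbps × 789 s = 153176.5 Mb.
With 8% container overhead: ×1.08.
165,431 Mb ÷ 8 = 20,679 MB → 20.68 GB.

20.68 GB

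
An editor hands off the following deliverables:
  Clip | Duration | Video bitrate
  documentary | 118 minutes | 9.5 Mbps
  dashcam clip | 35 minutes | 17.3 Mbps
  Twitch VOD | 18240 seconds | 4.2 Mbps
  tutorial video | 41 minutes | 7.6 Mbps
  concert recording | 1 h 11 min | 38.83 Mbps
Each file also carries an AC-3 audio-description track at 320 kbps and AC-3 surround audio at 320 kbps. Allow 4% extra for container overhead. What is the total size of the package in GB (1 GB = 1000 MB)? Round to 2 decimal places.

Audio total: 320 + 320 = 640 kbps = 0.640 Mbps.
documentary: 10.140 Mbps × 7080 s × 1.04 = 74662.8 Mb
dashcam clip: 17.940 Mbps × 2100 s × 1.04 = 39181.0 Mb
Twitch VOD: 4.840 Mbps × 18240 s × 1.04 = 91812.9 Mb
tutorial video: 8.240 Mbps × 2460 s × 1.04 = 21081.2 Mb
concert recording: 39.470 Mbps × 4260 s × 1.04 = 174867.9 Mb
Total: 401605.8 Mb = 50200.7 MB.
= 50.20 GB.

50.20 GB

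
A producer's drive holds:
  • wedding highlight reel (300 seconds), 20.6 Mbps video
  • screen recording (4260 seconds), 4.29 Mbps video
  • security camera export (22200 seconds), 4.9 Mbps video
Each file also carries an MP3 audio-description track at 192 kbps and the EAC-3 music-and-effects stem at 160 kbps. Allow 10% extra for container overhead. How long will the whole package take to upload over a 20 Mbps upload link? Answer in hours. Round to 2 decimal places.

2.18 hours

Audio total: 192 + 160 = 352 kbps = 0.352 Mbps.
wedding highlight reel: 20.952 Mbps × 300 s × 1.10 = 6914.2 Mb
screen recording: 4.642 Mbps × 4260 s × 1.10 = 21752.4 Mb
security camera export: 5.252 Mbps × 22200 s × 1.10 = 128253.8 Mb
Total: 156920.4 Mb = 19615.1 MB.
At 20 Mbps: 156920.4 / 20 = 7846 s ≈ 2.18 hours.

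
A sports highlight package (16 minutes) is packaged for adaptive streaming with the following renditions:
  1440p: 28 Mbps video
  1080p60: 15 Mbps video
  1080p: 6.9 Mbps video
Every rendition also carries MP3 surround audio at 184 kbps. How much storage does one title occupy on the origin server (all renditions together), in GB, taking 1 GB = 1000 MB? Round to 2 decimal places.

6.05 GB

16 min = 960 s
Audio: 184 kbps = 0.184 Mbps.
Sum of rendition bitrates: (28+0.184) + (15+0.184) + (6.9+0.184) = 50.452 Mbps.
× 960 s = 48,434 Mb = 6,054 MB = 6.054 GB.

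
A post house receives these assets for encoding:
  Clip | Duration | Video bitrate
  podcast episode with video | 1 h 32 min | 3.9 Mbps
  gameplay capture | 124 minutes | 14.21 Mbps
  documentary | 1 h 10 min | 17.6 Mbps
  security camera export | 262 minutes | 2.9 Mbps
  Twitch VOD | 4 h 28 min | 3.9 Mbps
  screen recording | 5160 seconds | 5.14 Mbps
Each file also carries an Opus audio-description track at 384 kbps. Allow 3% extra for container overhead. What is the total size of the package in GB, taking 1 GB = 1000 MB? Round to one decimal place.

45.9 GB

Audio: 384 kbps = 0.384 Mbps.
podcast episode with video: 4.284 Mbps × 5520 s × 1.03 = 24357.1 Mb
gameplay capture: 14.594 Mbps × 7440 s × 1.03 = 111836.7 Mb
documentary: 17.984 Mbps × 4200 s × 1.03 = 77798.8 Mb
security camera export: 3.284 Mbps × 15720 s × 1.03 = 53173.2 Mb
Twitch VOD: 4.284 Mbps × 16080 s × 1.03 = 70953.3 Mb
screen recording: 5.524 Mbps × 5160 s × 1.03 = 29359.0 Mb
Total: 367478.1 Mb = 45934.8 MB.
= 45.93 GB.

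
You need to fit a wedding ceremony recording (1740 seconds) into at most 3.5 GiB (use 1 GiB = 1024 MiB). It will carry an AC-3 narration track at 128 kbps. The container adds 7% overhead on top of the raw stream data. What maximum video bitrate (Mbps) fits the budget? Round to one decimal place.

Budget: 3.5 GiB = 30064.8 Mb.
Stream payload after overhead: 30064.8 / 1.07 = 28097.9 Mb.
Total bitrate budget: 28097.9 Mb / 1740 s = 16.148 Mbps.
Audio: 128 kbps = 0.128 Mbps.
Video: 16.148 − 0.128 = 16.020 Mbps.

16.0 Mbps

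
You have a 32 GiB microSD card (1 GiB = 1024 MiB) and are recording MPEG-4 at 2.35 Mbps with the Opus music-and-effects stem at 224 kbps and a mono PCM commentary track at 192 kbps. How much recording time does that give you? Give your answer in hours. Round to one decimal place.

Audio total: 224 + 192 = 416 kbps = 0.416 Mbps.
Total bitrate: 2.35 + 0.416 = 2.766 Mbps.
Capacity: 32 GiB = 274,878 Mb.
Recording time: 274,878 / 2.766 = 99,377 s ≈ 27.6 hours.

27.6 hours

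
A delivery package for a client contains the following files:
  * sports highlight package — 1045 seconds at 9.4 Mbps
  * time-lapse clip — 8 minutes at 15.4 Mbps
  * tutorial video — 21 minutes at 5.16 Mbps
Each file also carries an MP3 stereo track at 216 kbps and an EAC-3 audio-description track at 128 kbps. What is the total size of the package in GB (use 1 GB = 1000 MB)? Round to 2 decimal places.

Audio total: 216 + 128 = 344 kbps = 0.344 Mbps.
sports highlight package: 9.744 Mbps × 1045 s = 10182.5 Mb
time-lapse clip: 15.744 Mbps × 480 s = 7557.1 Mb
tutorial video: 5.504 Mbps × 1260 s = 6935.0 Mb
Total: 24674.6 Mb = 3084.3 MB.
= 3.084 GB.

3.08 GB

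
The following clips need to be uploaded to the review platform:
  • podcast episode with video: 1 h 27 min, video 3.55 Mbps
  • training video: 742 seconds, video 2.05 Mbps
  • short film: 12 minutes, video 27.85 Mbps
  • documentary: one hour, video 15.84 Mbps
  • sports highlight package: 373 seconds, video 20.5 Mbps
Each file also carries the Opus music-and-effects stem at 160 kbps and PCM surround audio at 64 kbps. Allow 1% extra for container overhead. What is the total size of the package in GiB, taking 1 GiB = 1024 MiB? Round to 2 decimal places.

12.60 GiB

Audio total: 160 + 64 = 224 kbps = 0.224 Mbps.
podcast episode with video: 3.774 Mbps × 5220 s × 1.01 = 19897.3 Mb
training video: 2.274 Mbps × 742 s × 1.01 = 1704.2 Mb
short film: 28.074 Mbps × 720 s × 1.01 = 20415.4 Mb
documentary: 16.064 Mbps × 3600 s × 1.01 = 58408.7 Mb
sports highlight package: 20.724 Mbps × 373 s × 1.01 = 7807.4 Mb
Total: 108232.9 Mb = 13529.1 MB.
= 12.60 GiB.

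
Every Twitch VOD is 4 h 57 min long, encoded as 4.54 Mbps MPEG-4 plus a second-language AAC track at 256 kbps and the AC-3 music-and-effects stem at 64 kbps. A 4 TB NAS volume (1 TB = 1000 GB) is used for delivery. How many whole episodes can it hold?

4 h 57 min = 297 min = 17820 s
Audio total: 256 + 64 = 320 kbps = 0.320 Mbps.
Total bitrate: 4.860 Mbps.
Per item: 4.860 Mbps × 17820 s = 86,605 Mb = 10,826 MB.
Capacity: 4 TB = 32,000,000 Mb; 369.49 items → 369 complete.

369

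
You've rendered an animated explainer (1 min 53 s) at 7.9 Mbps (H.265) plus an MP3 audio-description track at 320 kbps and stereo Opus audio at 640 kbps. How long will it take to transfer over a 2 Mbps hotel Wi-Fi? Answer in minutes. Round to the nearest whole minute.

1 min 53 s = 113 s
Audio total: 320 + 640 = 960 kbps = 0.960 Mbps.
Total bitrate: 8.860 Mbps.
File: 8.860 Mbps × 113 s = 1001.2 Mb.
At 2 Mbps: 1001.2 / 2 = 500.6 s ≈ 8.34 minutes.

8 minutes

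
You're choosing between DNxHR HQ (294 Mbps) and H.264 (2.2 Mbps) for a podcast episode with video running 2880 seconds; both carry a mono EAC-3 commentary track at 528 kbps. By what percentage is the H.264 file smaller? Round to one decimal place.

99.1%

Audio: 528 kbps = 0.528 Mbps.
DNxHR HQ: 294.528 Mbps × 2880 s = 848240.6 Mb = 106.030 GB.
H.264: 2.728 Mbps × 2880 s = 7856.6 Mb = 0.982 GB.
Reduction: (1 − 0.982/106.030) × 100 = 99.07%.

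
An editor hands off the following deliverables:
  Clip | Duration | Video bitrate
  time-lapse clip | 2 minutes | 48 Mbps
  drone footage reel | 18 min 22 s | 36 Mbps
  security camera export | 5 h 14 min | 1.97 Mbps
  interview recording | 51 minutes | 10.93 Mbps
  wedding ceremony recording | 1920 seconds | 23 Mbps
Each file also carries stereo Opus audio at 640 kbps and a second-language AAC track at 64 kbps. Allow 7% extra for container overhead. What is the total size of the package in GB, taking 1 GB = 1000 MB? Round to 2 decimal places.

23.78 GB

Audio total: 640 + 64 = 704 kbps = 0.704 Mbps.
time-lapse clip: 48.704 Mbps × 120 s × 1.07 = 6253.6 Mb
drone footage reel: 36.704 Mbps × 1102 s × 1.07 = 43279.2 Mb
security camera export: 2.674 Mbps × 18840 s × 1.07 = 53904.6 Mb
interview recording: 11.634 Mbps × 3060 s × 1.07 = 38092.0 Mb
wedding ceremony recording: 23.704 Mbps × 1920 s × 1.07 = 48697.5 Mb
Total: 190226.9 Mb = 23778.4 MB.
= 23.78 GB.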